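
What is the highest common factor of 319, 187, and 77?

319 = 11 × 29
187 = 11 × 17
77 = 7 × 11
gcd(319, 187, 77) = 11.

11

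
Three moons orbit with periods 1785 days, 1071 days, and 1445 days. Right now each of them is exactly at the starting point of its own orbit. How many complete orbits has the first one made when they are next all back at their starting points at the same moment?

All finish a whole number of cycles simultaneously at t = LCM of the periods.
1785 = 3 × 5 × 7 × 17
1071 = 3^2 × 7 × 17
1445 = 5 × 17^2
LCM(1785, 1071, 1445) = 3^2 × 5 × 7 × 17^2 = 91035.
Orbits for period 1785: 91035 / 1785 = 51.

51 orbits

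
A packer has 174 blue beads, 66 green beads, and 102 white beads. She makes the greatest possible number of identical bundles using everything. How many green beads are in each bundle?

11

Number of bundles = gcd(174, 66, 102).
174 = 2 × 3 × 29
66 = 2 × 3 × 11
102 = 2 × 3 × 17
gcd(174, 66, 102) = 2 × 3 = 6.
green beads per bundle = 66 / 6 = 11.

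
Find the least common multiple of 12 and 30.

12 = 2^2 × 3
30 = 2 × 3 × 5
LCM(12, 30) = 2^2 × 3 × 5 = 60.

60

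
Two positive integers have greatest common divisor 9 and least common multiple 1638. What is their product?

14742

For any two positive integers, gcd × lcm = product = 9 × 1638 = 14742.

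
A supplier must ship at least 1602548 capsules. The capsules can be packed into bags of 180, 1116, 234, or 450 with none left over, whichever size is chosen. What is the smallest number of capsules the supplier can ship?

1813500

The number of capsules must be a common multiple of 180, 1116, 234, and 450, so a multiple of their LCM.
180 = 2^2 × 3^2 × 5
1116 = 2^2 × 3^2 × 31
234 = 2 × 3^2 × 13
450 = 2 × 3^2 × 5^2
LCM(180, 1116, 234, 450) = 2^2 × 3^2 × 5^2 × 13 × 31 = 362700.
Smallest multiple of 362700 that is ≥ 1602548: ⌈1602548/362700⌉ × 362700 = 5 × 362700 = 1813500.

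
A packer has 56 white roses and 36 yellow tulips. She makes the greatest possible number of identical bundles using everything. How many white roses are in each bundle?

Number of bundles = gcd(56, 36).
56 = 2^3 × 7
36 = 2^2 × 3^2
gcd(56, 36) = 2^2 = 4.
white roses per bundle = 56 / 4 = 14.

14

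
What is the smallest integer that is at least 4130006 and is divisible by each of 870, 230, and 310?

4342170

The integer must be a common multiple of 870, 230, and 310, so a multiple of their LCM.
870 = 2 × 3 × 5 × 29
230 = 2 × 5 × 23
310 = 2 × 5 × 31
LCM(870, 230, 310) = 2 × 3 × 5 × 23 × 29 × 31 = 620310.
Smallest multiple of 620310 that is ≥ 4130006: ⌈4130006/620310⌉ × 620310 = 7 × 620310 = 4342170.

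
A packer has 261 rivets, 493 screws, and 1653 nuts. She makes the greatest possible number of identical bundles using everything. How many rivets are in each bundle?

9

Number of bundles = gcd(261, 493, 1653).
261 = 3^2 × 29
493 = 17 × 29
1653 = 3 × 19 × 29
gcd(261, 493, 1653) = 29.
rivets per bundle = 261 / 29 = 9.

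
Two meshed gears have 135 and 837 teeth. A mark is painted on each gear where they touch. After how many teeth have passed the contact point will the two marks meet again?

4185 teeth

We need the least common multiple of the intervals.
135 = 3^3 × 5
837 = 3^3 × 31
LCM(135, 837) = 3^3 × 5 × 31 = 4185.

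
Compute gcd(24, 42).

6

24 = 2^3 × 3
42 = 2 × 3 × 7
gcd(24, 42) = 2 × 3 = 6.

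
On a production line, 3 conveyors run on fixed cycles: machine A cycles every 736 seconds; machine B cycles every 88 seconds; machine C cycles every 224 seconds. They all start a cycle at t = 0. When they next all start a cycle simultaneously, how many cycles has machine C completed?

253 cycles

They are all back at their starting positions together after one LCM of the periods.
736 = 2^5 × 23
88 = 2^3 × 11
224 = 2^5 × 7
LCM(736, 88, 224) = 2^5 × 7 × 11 × 23 = 56672.
Cycles for period 224: 56672 / 224 = 253.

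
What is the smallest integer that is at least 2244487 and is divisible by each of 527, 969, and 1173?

The integer must be a common multiple of 527, 969, and 1173, so a multiple of their LCM.
527 = 17 × 31
969 = 3 × 17 × 19
1173 = 3 × 17 × 23
LCM(527, 969, 1173) = 3 × 17 × 19 × 23 × 31 = 690897.
Smallest multiple of 690897 that is ≥ 2244487: ⌈2244487/690897⌉ × 690897 = 4 × 690897 = 2763588.

2763588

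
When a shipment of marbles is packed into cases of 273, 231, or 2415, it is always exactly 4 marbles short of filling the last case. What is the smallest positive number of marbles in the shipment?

Being 4 short of a full case of size k means N ≡ −4 (mod k), i.e. N + 4 is a multiple of each size.
273 = 3 × 7 × 13
231 = 3 × 7 × 11
2415 = 3 × 5 × 7 × 23
LCM(273, 231, 2415) = 3 × 5 × 7 × 11 × 13 × 23 = 345345.
Smallest positive N is 345345 − 4 = 345341.

345341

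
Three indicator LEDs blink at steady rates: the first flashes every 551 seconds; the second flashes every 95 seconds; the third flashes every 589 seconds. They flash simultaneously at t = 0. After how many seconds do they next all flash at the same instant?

85405 seconds

The first simultaneous occurrence is after LCM of the individual periods.
551 = 19 × 29
95 = 5 × 19
589 = 19 × 31
LCM(551, 95, 589) = 5 × 19 × 29 × 31 = 85405.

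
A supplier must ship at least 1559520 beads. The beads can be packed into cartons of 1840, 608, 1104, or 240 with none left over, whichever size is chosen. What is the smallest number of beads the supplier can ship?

1678080

The number of beads must be a common multiple of 1840, 608, 1104, and 240, so a multiple of their LCM.
1840 = 2^4 × 5 × 23
608 = 2^5 × 19
1104 = 2^4 × 3 × 23
240 = 2^4 × 3 × 5
LCM(1840, 608, 1104, 240) = 2^5 × 3 × 5 × 19 × 23 = 209760.
Smallest multiple of 209760 that is ≥ 1559520: ⌈1559520/209760⌉ × 209760 = 8 × 209760 = 1678080.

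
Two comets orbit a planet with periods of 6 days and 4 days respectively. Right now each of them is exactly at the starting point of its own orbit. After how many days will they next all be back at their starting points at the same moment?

12 days

We need the least common multiple of the intervals.
6 = 2 × 3
4 = 2^2
LCM(6, 4) = 2^2 × 3 = 12.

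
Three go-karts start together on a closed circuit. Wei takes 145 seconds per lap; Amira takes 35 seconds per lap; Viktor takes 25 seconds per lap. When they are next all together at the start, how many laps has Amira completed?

All finish a whole number of cycles simultaneously at t = LCM of the periods.
145 = 5 × 29
35 = 5 × 7
25 = 5^2
LCM(145, 35, 25) = 5^2 × 7 × 29 = 5075.
Laps for period 35: 5075 / 35 = 145.

145 laps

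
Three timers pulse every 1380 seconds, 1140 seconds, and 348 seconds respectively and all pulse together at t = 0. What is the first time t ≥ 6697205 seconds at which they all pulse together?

6843420 seconds

Joint pulses occur at multiples of LCM(1380, 1140, 348).
1380 = 2^2 × 3 × 5 × 23
1140 = 2^2 × 3 × 5 × 19
348 = 2^2 × 3 × 29
LCM(1380, 1140, 348) = 2^2 × 3 × 5 × 19 × 23 × 29 = 760380.
Smallest multiple of 760380 that is ≥ 6697205: ⌈6697205/760380⌉ × 760380 = 9 × 760380 = 6843420.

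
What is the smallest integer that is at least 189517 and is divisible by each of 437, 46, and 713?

The integer must be a common multiple of 437, 46, and 713, so a multiple of their LCM.
437 = 19 × 23
46 = 2 × 23
713 = 23 × 31
LCM(437, 46, 713) = 2 × 19 × 23 × 31 = 27094.
Smallest multiple of 27094 that is ≥ 189517: ⌈189517/27094⌉ × 27094 = 7 × 27094 = 189658.

189658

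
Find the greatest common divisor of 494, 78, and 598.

494 = 2 × 13 × 19
78 = 2 × 3 × 13
598 = 2 × 13 × 23
gcd(494, 78, 598) = 2 × 13 = 26.

26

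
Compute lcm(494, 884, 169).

494 = 2 × 13 × 19
884 = 2^2 × 13 × 17
169 = 13^2
LCM(494, 884, 169) = 2^2 × 13^2 × 17 × 19 = 218348.

218348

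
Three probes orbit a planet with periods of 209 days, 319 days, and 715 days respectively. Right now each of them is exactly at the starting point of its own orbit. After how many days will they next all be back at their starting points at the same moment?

We need the least common multiple of the intervals.
209 = 11 × 19
319 = 11 × 29
715 = 5 × 11 × 13
LCM(209, 319, 715) = 5 × 11 × 13 × 19 × 29 = 393965.

393965 days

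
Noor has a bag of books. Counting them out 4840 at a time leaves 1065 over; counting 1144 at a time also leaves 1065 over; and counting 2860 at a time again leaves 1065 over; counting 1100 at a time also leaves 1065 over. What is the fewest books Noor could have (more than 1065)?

N − 1065 must be a common multiple of 4840, 1144, 2860, and 1100.
4840 = 2^3 × 5 × 11^2
1144 = 2^3 × 11 × 13
2860 = 2^2 × 5 × 11 × 13
1100 = 2^2 × 5^2 × 11
LCM(4840, 1144, 2860, 1100) = 2^3 × 5^2 × 11^2 × 13 = 314600.
Smallest N > 1065 is LCM + 1065 = 314600 + 1065 = 315665.

315665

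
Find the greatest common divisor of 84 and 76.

4

84 = 2^2 × 3 × 7
76 = 2^2 × 19
gcd(84, 76) = 2^2 = 4.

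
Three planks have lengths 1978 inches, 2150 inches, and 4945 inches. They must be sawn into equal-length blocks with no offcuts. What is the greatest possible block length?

43 inches

The block length must divide every plank, so the greatest is gcd(1978, 2150, 4945).
1978 = 2 × 23 × 43
2150 = 2 × 5^2 × 43
4945 = 5 × 23 × 43
gcd(1978, 2150, 4945) = 43.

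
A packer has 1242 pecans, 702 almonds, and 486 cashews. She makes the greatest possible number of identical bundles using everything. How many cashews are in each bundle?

9

Number of bundles = gcd(1242, 702, 486).
1242 = 2 × 3^3 × 23
702 = 2 × 3^3 × 13
486 = 2 × 3^5
gcd(1242, 702, 486) = 2 × 3^3 = 54.
cashews per bundle = 486 / 54 = 9.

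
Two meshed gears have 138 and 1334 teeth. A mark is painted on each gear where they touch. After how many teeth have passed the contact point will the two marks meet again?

The first simultaneous occurrence is after LCM of the individual periods.
138 = 2 × 3 × 23
1334 = 2 × 23 × 29
LCM(138, 1334) = 2 × 3 × 23 × 29 = 4002.

4002 teeth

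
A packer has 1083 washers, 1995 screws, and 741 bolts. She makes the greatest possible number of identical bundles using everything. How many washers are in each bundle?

Number of bundles = gcd(1083, 1995, 741).
1083 = 3 × 19^2
1995 = 3 × 5 × 7 × 19
741 = 3 × 13 × 19
gcd(1083, 1995, 741) = 3 × 19 = 57.
washers per bundle = 1083 / 57 = 19.

19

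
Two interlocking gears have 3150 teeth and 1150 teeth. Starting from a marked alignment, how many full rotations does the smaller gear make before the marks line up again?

All finish a whole number of cycles simultaneously at t = LCM of the periods.
3150 = 2 × 3^2 × 5^2 × 7
1150 = 2 × 5^2 × 23
LCM(3150, 1150) = 2 × 3^2 × 5^2 × 7 × 23 = 72450.
Rotations for period 1150: 72450 / 1150 = 63.

63 rotations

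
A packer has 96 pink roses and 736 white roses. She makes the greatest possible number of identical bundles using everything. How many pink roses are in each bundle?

Number of bundles = gcd(96, 736).
96 = 2^5 × 3
736 = 2^5 × 23
gcd(96, 736) = 2^5 = 32.
pink roses per bundle = 96 / 32 = 3.

3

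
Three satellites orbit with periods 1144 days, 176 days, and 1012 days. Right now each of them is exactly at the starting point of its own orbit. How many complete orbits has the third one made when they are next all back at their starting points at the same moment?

All finish a whole number of cycles simultaneously at t = LCM of the periods.
1144 = 2^3 × 11 × 13
176 = 2^4 × 11
1012 = 2^2 × 11 × 23
LCM(1144, 176, 1012) = 2^4 × 11 × 13 × 23 = 52624.
Orbits for period 1012: 52624 / 1012 = 52.

52 orbits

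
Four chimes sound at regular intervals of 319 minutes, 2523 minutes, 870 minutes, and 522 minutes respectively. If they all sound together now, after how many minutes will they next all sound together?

832590 minutes

We need the least common multiple of the intervals.
319 = 11 × 29
2523 = 3 × 29^2
870 = 2 × 3 × 5 × 29
522 = 2 × 3^2 × 29
LCM(319, 2523, 870, 522) = 2 × 3^2 × 5 × 11 × 29^2 = 832590.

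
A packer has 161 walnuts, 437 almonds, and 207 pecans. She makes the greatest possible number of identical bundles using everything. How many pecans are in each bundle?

9

Number of bundles = gcd(161, 437, 207).
161 = 7 × 23
437 = 19 × 23
207 = 3^2 × 23
gcd(161, 437, 207) = 23.
pecans per bundle = 207 / 23 = 9.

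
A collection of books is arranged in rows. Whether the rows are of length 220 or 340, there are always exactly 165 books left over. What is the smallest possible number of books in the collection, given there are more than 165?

N − 165 must be a common multiple of 220 and 340.
220 = 2^2 × 5 × 11
340 = 2^2 × 5 × 17
LCM(220, 340) = 2^2 × 5 × 11 × 17 = 3740.
Smallest N > 165 is LCM + 165 = 3740 + 165 = 3905.

3905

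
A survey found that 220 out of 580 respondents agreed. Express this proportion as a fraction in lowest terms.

11/29

220 = 2^2 × 5 × 11
580 = 2^2 × 5 × 29
gcd(220, 580) = 2^2 × 5 = 20.
Divide numerator and denominator by 20: 220/580 = 11/29.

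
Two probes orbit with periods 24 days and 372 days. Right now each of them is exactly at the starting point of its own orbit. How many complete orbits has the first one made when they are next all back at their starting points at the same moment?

The first common completion time is the LCM of the periods.
24 = 2^3 × 3
372 = 2^2 × 3 × 31
LCM(24, 372) = 2^3 × 3 × 31 = 744.
Orbits for period 24: 744 / 24 = 31.

31 orbits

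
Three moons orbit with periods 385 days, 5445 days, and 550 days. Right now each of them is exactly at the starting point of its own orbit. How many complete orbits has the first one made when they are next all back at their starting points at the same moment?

990 orbits

The first common completion time is the LCM of the periods.
385 = 5 × 7 × 11
5445 = 3^2 × 5 × 11^2
550 = 2 × 5^2 × 11
LCM(385, 5445, 550) = 2 × 3^2 × 5^2 × 7 × 11^2 = 381150.
Orbits for period 385: 381150 / 385 = 990.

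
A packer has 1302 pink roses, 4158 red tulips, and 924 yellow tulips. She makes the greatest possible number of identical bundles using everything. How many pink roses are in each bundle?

31

Number of bundles = gcd(1302, 4158, 924).
1302 = 2 × 3 × 7 × 31
4158 = 2 × 3^3 × 7 × 11
924 = 2^2 × 3 × 7 × 11
gcd(1302, 4158, 924) = 2 × 3 × 7 = 42.
pink roses per bundle = 1302 / 42 = 31.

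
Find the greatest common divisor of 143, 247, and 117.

13

143 = 11 × 13
247 = 13 × 19
117 = 3^2 × 13
gcd(143, 247, 117) = 13.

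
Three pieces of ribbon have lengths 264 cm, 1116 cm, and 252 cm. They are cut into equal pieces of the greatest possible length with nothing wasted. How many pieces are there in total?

Piece length = gcd(264, 1116, 252).
264 = 2^3 × 3 × 11
1116 = 2^2 × 3^2 × 31
252 = 2^2 × 3^2 × 7
gcd(264, 1116, 252) = 2^2 × 3 = 12.
Total pieces = 264/12 + 1116/12 + 252/12 = 22 + 93 + 21 = 136.

136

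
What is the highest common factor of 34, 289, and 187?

34 = 2 × 17
289 = 17^2
187 = 11 × 17
gcd(34, 289, 187) = 17.

17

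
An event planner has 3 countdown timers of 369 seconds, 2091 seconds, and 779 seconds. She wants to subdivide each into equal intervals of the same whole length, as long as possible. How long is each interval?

41 seconds

The interval must divide each timer length; the longest such is the gcd.
369 = 3^2 × 41
2091 = 3 × 17 × 41
779 = 19 × 41
gcd(369, 2091, 779) = 41.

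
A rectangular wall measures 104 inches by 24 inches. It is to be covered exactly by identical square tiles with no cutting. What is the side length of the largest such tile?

8 inches

The tile side must divide both 104 and 24, so the largest is their gcd.
104 = 2^3 × 13
24 = 2^3 × 3
gcd(104, 24) = 2^3 = 8.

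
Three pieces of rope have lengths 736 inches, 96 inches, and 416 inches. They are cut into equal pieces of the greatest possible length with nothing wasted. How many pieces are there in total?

39

Piece length = gcd(736, 96, 416).
736 = 2^5 × 23
96 = 2^5 × 3
416 = 2^5 × 13
gcd(736, 96, 416) = 2^5 = 32.
Total pieces = 736/32 + 96/32 + 416/32 = 23 + 3 + 13 = 39.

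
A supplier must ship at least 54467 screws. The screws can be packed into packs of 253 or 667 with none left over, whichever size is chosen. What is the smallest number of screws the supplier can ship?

The number of screws must be a common multiple of 253 and 667, so a multiple of their LCM.
253 = 11 × 23
667 = 23 × 29
LCM(253, 667) = 11 × 23 × 29 = 7337.
Smallest multiple of 7337 that is ≥ 54467: ⌈54467/7337⌉ × 7337 = 8 × 7337 = 58696.

58696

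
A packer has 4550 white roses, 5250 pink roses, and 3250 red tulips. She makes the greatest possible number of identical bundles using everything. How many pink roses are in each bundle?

Number of bundles = gcd(4550, 5250, 3250).
4550 = 2 × 5^2 × 7 × 13
5250 = 2 × 3 × 5^3 × 7
3250 = 2 × 5^3 × 13
gcd(4550, 5250, 3250) = 2 × 5^2 = 50.
pink roses per bundle = 5250 / 50 = 105.

105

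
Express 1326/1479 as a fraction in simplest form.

26/29

1326 = 2 × 3 × 13 × 17
1479 = 3 × 17 × 29
gcd(1326, 1479) = 3 × 17 = 51.
Divide numerator and denominator by 51: 1326/1479 = 26/29.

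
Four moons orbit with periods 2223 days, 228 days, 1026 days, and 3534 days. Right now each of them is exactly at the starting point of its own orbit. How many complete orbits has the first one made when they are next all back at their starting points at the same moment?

372 orbits

They are all back at their starting positions together after one LCM of the periods.
2223 = 3^2 × 13 × 19
228 = 2^2 × 3 × 19
1026 = 2 × 3^3 × 19
3534 = 2 × 3 × 19 × 31
LCM(2223, 228, 1026, 3534) = 2^2 × 3^3 × 13 × 19 × 31 = 826956.
Orbits for period 2223: 826956 / 2223 = 372.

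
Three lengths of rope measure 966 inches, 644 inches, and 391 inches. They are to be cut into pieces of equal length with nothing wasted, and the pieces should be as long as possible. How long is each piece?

23 inches

Each piece length must divide every original length, so the longest possible is gcd(966, 644, 391).
966 = 2 × 3 × 7 × 23
644 = 2^2 × 7 × 23
391 = 17 × 23
gcd(966, 644, 391) = 23.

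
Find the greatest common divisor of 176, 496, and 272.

176 = 2^4 × 11
496 = 2^4 × 31
272 = 2^4 × 17
gcd(176, 496, 272) = 2^4 = 16.

16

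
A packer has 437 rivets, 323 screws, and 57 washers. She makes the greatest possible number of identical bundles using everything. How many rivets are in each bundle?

Number of bundles = gcd(437, 323, 57).
437 = 19 × 23
323 = 17 × 19
57 = 3 × 19
gcd(437, 323, 57) = 19.
rivets per bundle = 437 / 19 = 23.

23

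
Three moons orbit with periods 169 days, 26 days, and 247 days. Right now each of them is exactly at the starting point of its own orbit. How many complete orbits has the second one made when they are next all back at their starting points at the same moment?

247 orbits

They are all back at their starting positions together after one LCM of the periods.
169 = 13^2
26 = 2 × 13
247 = 13 × 19
LCM(169, 26, 247) = 2 × 13^2 × 19 = 6422.
Orbits for period 26: 6422 / 26 = 247.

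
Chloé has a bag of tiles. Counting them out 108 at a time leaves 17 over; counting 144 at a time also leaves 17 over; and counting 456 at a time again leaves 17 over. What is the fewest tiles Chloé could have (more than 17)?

N − 17 must be a common multiple of 108, 144, and 456.
108 = 2^2 × 3^3
144 = 2^4 × 3^2
456 = 2^3 × 3 × 19
LCM(108, 144, 456) = 2^4 × 3^3 × 19 = 8208.
Smallest N > 17 is LCM + 17 = 8208 + 17 = 8225.

8225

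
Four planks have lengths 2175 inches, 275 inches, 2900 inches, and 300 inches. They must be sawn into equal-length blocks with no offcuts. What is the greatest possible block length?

25 inches

The block length must divide every plank, so the greatest is gcd(2175, 275, 2900, 300).
2175 = 3 × 5^2 × 29
275 = 5^2 × 11
2900 = 2^2 × 5^2 × 29
300 = 2^2 × 3 × 5^2
gcd(2175, 275, 2900, 300) = 5^2 = 25.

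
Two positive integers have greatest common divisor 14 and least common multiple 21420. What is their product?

For any two positive integers, gcd × lcm = product = 14 × 21420 = 299880.

299880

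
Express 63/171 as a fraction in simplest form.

63 = 3^2 × 7
171 = 3^2 × 19
gcd(63, 171) = 3^2 = 9.
Divide numerator and denominator by 9: 63/171 = 7/19.

7/19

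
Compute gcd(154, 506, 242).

154 = 2 × 7 × 11
506 = 2 × 11 × 23
242 = 2 × 11^2
gcd(154, 506, 242) = 2 × 11 = 22.

22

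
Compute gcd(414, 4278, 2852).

46

414 = 2 × 3^2 × 23
4278 = 2 × 3 × 23 × 31
2852 = 2^2 × 23 × 31
gcd(414, 4278, 2852) = 2 × 23 = 46.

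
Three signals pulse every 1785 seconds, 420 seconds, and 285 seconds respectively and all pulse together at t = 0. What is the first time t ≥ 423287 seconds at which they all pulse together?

542640 seconds

Joint pulses occur at multiples of LCM(1785, 420, 285).
1785 = 3 × 5 × 7 × 17
420 = 2^2 × 3 × 5 × 7
285 = 3 × 5 × 19
LCM(1785, 420, 285) = 2^2 × 3 × 5 × 7 × 17 × 19 = 135660.
Smallest multiple of 135660 that is ≥ 423287: ⌈423287/135660⌉ × 135660 = 4 × 135660 = 542640.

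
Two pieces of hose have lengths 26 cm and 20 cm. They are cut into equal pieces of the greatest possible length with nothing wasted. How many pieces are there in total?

23

Piece length = gcd(26, 20).
26 = 2 × 13
20 = 2^2 × 5
gcd(26, 20) = 2.
Total pieces = 26/2 + 20/2 = 13 + 10 = 23.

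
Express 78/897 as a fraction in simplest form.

2/23

78 = 2 × 3 × 13
897 = 3 × 13 × 23
gcd(78, 897) = 3 × 13 = 39.
Divide numerator and denominator by 39: 78/897 = 2/23.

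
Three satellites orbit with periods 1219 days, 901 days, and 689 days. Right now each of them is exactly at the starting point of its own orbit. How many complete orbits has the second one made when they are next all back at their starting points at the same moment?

299 orbits

They are all back at their starting positions together after one LCM of the periods.
1219 = 23 × 53
901 = 17 × 53
689 = 13 × 53
LCM(1219, 901, 689) = 13 × 17 × 23 × 53 = 269399.
Orbits for period 901: 269399 / 901 = 299.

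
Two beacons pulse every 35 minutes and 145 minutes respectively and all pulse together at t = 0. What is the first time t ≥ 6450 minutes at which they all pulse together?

7105 minutes

Joint pulses occur at multiples of LCM(35, 145).
35 = 5 × 7
145 = 5 × 29
LCM(35, 145) = 5 × 7 × 29 = 1015.
Smallest multiple of 1015 that is ≥ 6450: ⌈6450/1015⌉ × 1015 = 7 × 1015 = 7105.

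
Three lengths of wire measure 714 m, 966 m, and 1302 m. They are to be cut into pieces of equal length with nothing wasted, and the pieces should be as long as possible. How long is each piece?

The greatest length dividing all of 714, 966, and 1302 is their gcd.
714 = 2 × 3 × 7 × 17
966 = 2 × 3 × 7 × 23
1302 = 2 × 3 × 7 × 31
gcd(714, 966, 1302) = 2 × 3 × 7 = 42.

42 m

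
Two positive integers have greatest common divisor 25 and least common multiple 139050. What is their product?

For any two positive integers, gcd × lcm = product = 25 × 139050 = 3476250.

3476250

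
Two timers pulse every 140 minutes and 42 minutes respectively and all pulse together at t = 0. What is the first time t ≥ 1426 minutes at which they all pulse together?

1680 minutes

Joint pulses occur at multiples of LCM(140, 42).
140 = 2^2 × 5 × 7
42 = 2 × 3 × 7
LCM(140, 42) = 2^2 × 3 × 5 × 7 = 420.
Smallest multiple of 420 that is ≥ 1426: ⌈1426/420⌉ × 420 = 4 × 420 = 1680.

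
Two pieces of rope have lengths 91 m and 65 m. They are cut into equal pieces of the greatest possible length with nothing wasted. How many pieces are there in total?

Piece length = gcd(91, 65).
91 = 7 × 13
65 = 5 × 13
gcd(91, 65) = 13.
Total pieces = 91/13 + 65/13 = 7 + 5 = 12.

12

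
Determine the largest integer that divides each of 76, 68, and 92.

76 = 2^2 × 19
68 = 2^2 × 17
92 = 2^2 × 23
gcd(76, 68, 92) = 2^2 = 4.

4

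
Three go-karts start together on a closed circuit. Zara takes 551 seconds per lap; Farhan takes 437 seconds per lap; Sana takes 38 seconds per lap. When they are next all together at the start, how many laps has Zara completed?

All finish a whole number of cycles simultaneously at t = LCM of the periods.
551 = 19 × 29
437 = 19 × 23
38 = 2 × 19
LCM(551, 437, 38) = 2 × 19 × 23 × 29 = 25346.
Laps for period 551: 25346 / 551 = 46.

46 laps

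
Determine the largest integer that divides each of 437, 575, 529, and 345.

437 = 19 × 23
575 = 5^2 × 23
529 = 23^2
345 = 3 × 5 × 23
gcd(437, 575, 529, 345) = 23.

23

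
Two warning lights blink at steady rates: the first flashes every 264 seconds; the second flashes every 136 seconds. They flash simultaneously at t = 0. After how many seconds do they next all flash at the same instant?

4488 seconds

We need the least common multiple of the intervals.
264 = 2^3 × 3 × 11
136 = 2^3 × 17
LCM(264, 136) = 2^3 × 3 × 11 × 17 = 4488.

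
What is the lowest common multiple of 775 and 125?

3875

775 = 5^2 × 31
125 = 5^3
LCM(775, 125) = 5^3 × 31 = 3875.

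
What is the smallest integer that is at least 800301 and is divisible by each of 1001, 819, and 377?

1045044

The integer must be a common multiple of 1001, 819, and 377, so a multiple of their LCM.
1001 = 7 × 11 × 13
819 = 3^2 × 7 × 13
377 = 13 × 29
LCM(1001, 819, 377) = 3^2 × 7 × 11 × 13 × 29 = 261261.
Smallest multiple of 261261 that is ≥ 800301: ⌈800301/261261⌉ × 261261 = 4 × 261261 = 1045044.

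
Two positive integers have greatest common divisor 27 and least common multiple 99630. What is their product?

2690010

For any two positive integers, gcd × lcm = product = 27 × 99630 = 2690010.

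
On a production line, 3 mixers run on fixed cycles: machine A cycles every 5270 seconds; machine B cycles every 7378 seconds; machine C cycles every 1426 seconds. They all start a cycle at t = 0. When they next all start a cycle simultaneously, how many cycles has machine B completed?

All finish a whole number of cycles simultaneously at t = LCM of the periods.
5270 = 2 × 5 × 17 × 31
7378 = 2 × 7 × 17 × 31
1426 = 2 × 23 × 31
LCM(5270, 7378, 1426) = 2 × 5 × 7 × 17 × 23 × 31 = 848470.
Cycles for period 7378: 848470 / 7378 = 115.

115 cycles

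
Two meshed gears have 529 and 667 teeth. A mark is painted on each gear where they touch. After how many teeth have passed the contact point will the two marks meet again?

We need the least common multiple of the intervals.
529 = 23^2
667 = 23 × 29
LCM(529, 667) = 23^2 × 29 = 15341.

15341 teeth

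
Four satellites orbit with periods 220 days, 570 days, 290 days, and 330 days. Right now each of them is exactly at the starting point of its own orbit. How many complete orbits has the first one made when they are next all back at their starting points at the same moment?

1653 orbits

They are all back at their starting positions together after one LCM of the periods.
220 = 2^2 × 5 × 11
570 = 2 × 3 × 5 × 19
290 = 2 × 5 × 29
330 = 2 × 3 × 5 × 11
LCM(220, 570, 290, 330) = 2^2 × 3 × 5 × 11 × 19 × 29 = 363660.
Orbits for period 220: 363660 / 220 = 1653.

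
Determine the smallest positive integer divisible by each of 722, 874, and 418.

182666

722 = 2 × 19^2
874 = 2 × 19 × 23
418 = 2 × 11 × 19
LCM(722, 874, 418) = 2 × 11 × 19^2 × 23 = 182666.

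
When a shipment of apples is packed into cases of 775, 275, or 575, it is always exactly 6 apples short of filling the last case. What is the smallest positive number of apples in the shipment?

196069

Being 6 short of a full case of size k means N ≡ −6 (mod k), i.e. N + 6 is a multiple of each size.
775 = 5^2 × 31
275 = 5^2 × 11
575 = 5^2 × 23
LCM(775, 275, 575) = 5^2 × 11 × 23 × 31 = 196075.
Smallest positive N is 196075 − 6 = 196069.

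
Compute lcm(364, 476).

6188

364 = 2^2 × 7 × 13
476 = 2^2 × 7 × 17
LCM(364, 476) = 2^2 × 7 × 13 × 17 = 6188.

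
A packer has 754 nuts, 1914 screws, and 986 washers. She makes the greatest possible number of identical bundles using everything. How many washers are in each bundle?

17

Number of bundles = gcd(754, 1914, 986).
754 = 2 × 13 × 29
1914 = 2 × 3 × 11 × 29
986 = 2 × 17 × 29
gcd(754, 1914, 986) = 2 × 29 = 58.
washers per bundle = 986 / 58 = 17.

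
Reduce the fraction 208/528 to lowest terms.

13/33

208 = 2^4 × 13
528 = 2^4 × 3 × 11
gcd(208, 528) = 2^4 = 16.
Divide numerator and denominator by 16: 208/528 = 13/33.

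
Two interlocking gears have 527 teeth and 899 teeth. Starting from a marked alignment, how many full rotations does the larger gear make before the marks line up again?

All finish a whole number of cycles simultaneously at t = LCM of the periods.
527 = 17 × 31
899 = 29 × 31
LCM(527, 899) = 17 × 29 × 31 = 15283.
Rotations for period 899: 15283 / 899 = 17.

17 rotations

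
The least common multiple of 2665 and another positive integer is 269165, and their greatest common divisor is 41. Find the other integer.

4141

gcd × lcm = product of the two integers, so the other integer is (41 × 269165) / 2665 = 4141.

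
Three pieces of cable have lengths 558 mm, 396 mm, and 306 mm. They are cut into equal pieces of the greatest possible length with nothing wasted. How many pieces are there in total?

70

Piece length = gcd(558, 396, 306).
558 = 2 × 3^2 × 31
396 = 2^2 × 3^2 × 11
306 = 2 × 3^2 × 17
gcd(558, 396, 306) = 2 × 3^2 = 18.
Total pieces = 558/18 + 396/18 + 306/18 = 31 + 22 + 17 = 70.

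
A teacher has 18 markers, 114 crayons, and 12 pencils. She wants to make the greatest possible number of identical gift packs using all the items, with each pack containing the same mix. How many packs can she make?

6 packs

The pack count must divide each quantity, so the greatest is gcd(18, 114, 12).
18 = 2 × 3^2
114 = 2 × 3 × 19
12 = 2^2 × 3
gcd(18, 114, 12) = 2 × 3 = 6.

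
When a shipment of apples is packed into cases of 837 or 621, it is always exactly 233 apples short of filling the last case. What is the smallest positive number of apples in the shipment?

Being 233 short of a full case of size k means N ≡ −233 (mod k), i.e. N + 233 is a multiple of each size.
837 = 3^3 × 31
621 = 3^3 × 23
LCM(837, 621) = 3^3 × 23 × 31 = 19251.
Smallest positive N is 19251 − 233 = 19018.

19018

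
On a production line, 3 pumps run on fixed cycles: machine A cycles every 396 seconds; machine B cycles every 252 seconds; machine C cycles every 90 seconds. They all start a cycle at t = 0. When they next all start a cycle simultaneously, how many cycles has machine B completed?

55 cycles

All finish a whole number of cycles simultaneously at t = LCM of the periods.
396 = 2^2 × 3^2 × 11
252 = 2^2 × 3^2 × 7
90 = 2 × 3^2 × 5
LCM(396, 252, 90) = 2^2 × 3^2 × 5 × 7 × 11 = 13860.
Cycles for period 252: 13860 / 252 = 55.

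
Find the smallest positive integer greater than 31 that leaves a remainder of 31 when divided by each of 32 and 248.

N − 31 must be a common multiple of 32 and 248.
32 = 2^5
248 = 2^3 × 31
LCM(32, 248) = 2^5 × 31 = 992.
Smallest N > 31 is LCM + 31 = 992 + 31 = 1023.

1023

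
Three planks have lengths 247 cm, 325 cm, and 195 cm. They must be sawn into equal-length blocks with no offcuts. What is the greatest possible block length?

13 cm

The block length must divide every plank, so the greatest is gcd(247, 325, 195).
247 = 13 × 19
325 = 5^2 × 13
195 = 3 × 5 × 13
gcd(247, 325, 195) = 13.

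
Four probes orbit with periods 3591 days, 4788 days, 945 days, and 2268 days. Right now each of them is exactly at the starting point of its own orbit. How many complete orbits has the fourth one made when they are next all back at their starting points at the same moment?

They are all back at their starting positions together after one LCM of the periods.
3591 = 3^3 × 7 × 19
4788 = 2^2 × 3^2 × 7 × 19
945 = 3^3 × 5 × 7
2268 = 2^2 × 3^4 × 7
LCM(3591, 4788, 945, 2268) = 2^2 × 3^4 × 5 × 7 × 19 = 215460.
Orbits for period 2268: 215460 / 2268 = 95.

95 orbits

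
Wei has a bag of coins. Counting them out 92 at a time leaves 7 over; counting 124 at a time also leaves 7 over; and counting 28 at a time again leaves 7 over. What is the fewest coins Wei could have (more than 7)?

19971

N − 7 must be a common multiple of 92, 124, and 28.
92 = 2^2 × 23
124 = 2^2 × 31
28 = 2^2 × 7
LCM(92, 124, 28) = 2^2 × 7 × 23 × 31 = 19964.
Smallest N > 7 is LCM + 7 = 19964 + 7 = 19971.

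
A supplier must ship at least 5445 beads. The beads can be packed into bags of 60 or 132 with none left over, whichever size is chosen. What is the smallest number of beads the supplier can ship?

The number of beads must be a common multiple of 60 and 132, so a multiple of their LCM.
60 = 2^2 × 3 × 5
132 = 2^2 × 3 × 11
LCM(60, 132) = 2^2 × 3 × 5 × 11 = 660.
Smallest multiple of 660 that is ≥ 5445: ⌈5445/660⌉ × 660 = 9 × 660 = 5940.

5940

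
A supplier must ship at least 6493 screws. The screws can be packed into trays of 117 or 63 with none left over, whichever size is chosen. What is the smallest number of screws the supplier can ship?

6552

The number of screws must be a common multiple of 117 and 63, so a multiple of their LCM.
117 = 3^2 × 13
63 = 3^2 × 7
LCM(117, 63) = 3^2 × 7 × 13 = 819.
Smallest multiple of 819 that is ≥ 6493: ⌈6493/819⌉ × 819 = 8 × 819 = 6552.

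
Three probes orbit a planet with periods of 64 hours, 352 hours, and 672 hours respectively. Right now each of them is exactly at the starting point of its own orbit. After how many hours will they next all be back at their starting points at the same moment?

14784 hours

The first simultaneous occurrence is after LCM of the individual periods.
64 = 2^6
352 = 2^5 × 11
672 = 2^5 × 3 × 7
LCM(64, 352, 672) = 2^6 × 3 × 7 × 11 = 14784.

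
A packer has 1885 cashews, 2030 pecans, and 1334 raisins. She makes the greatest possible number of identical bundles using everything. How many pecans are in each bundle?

Number of bundles = gcd(1885, 2030, 1334).
1885 = 5 × 13 × 29
2030 = 2 × 5 × 7 × 29
1334 = 2 × 23 × 29
gcd(1885, 2030, 1334) = 29.
pecans per bundle = 2030 / 29 = 70.

70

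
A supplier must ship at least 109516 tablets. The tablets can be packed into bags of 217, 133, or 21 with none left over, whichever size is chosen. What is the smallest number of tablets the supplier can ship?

The number of tablets must be a common multiple of 217, 133, and 21, so a multiple of their LCM.
217 = 7 × 31
133 = 7 × 19
21 = 3 × 7
LCM(217, 133, 21) = 3 × 7 × 19 × 31 = 12369.
Smallest multiple of 12369 that is ≥ 109516: ⌈109516/12369⌉ × 12369 = 9 × 12369 = 111321.

111321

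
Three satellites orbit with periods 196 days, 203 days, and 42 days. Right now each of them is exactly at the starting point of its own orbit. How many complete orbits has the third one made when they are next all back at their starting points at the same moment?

406 orbits

All finish a whole number of cycles simultaneously at t = LCM of the periods.
196 = 2^2 × 7^2
203 = 7 × 29
42 = 2 × 3 × 7
LCM(196, 203, 42) = 2^2 × 3 × 7^2 × 29 = 17052.
Orbits for period 42: 17052 / 42 = 406.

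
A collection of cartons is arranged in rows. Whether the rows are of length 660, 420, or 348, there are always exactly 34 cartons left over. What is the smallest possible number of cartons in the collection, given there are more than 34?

134014

N − 34 must be a common multiple of 660, 420, and 348.
660 = 2^2 × 3 × 5 × 11
420 = 2^2 × 3 × 5 × 7
348 = 2^2 × 3 × 29
LCM(660, 420, 348) = 2^2 × 3 × 5 × 7 × 11 × 29 = 133980.
Smallest N > 34 is LCM + 34 = 133980 + 34 = 134014.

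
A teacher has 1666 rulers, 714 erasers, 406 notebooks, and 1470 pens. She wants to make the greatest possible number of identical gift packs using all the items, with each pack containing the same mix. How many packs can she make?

14 packs

The pack count must divide each quantity, so the greatest is gcd(1666, 714, 406, 1470).
1666 = 2 × 7^2 × 17
714 = 2 × 3 × 7 × 17
406 = 2 × 7 × 29
1470 = 2 × 3 × 5 × 7^2
gcd(1666, 714, 406, 1470) = 2 × 7 = 14.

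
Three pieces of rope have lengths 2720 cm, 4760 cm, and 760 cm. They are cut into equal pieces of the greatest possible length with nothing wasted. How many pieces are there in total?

206

Piece length = gcd(2720, 4760, 760).
2720 = 2^5 × 5 × 17
4760 = 2^3 × 5 × 7 × 17
760 = 2^3 × 5 × 19
gcd(2720, 4760, 760) = 2^3 × 5 = 40.
Total pieces = 2720/40 + 4760/40 + 760/40 = 68 + 119 + 19 = 206.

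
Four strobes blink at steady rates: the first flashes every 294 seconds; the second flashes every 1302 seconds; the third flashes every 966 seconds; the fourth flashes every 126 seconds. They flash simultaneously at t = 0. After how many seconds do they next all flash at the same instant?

They coincide at every common multiple of the periods; the first is the LCM.
294 = 2 × 3 × 7^2
1302 = 2 × 3 × 7 × 31
966 = 2 × 3 × 7 × 23
126 = 2 × 3^2 × 7
LCM(294, 1302, 966, 126) = 2 × 3^2 × 7^2 × 23 × 31 = 628866.

628866 seconds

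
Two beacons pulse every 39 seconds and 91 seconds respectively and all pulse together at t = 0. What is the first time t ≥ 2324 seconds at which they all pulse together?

Joint pulses occur at multiples of LCM(39, 91).
39 = 3 × 13
91 = 7 × 13
LCM(39, 91) = 3 × 7 × 13 = 273.
Smallest multiple of 273 that is ≥ 2324: ⌈2324/273⌉ × 273 = 9 × 273 = 2457.

2457 seconds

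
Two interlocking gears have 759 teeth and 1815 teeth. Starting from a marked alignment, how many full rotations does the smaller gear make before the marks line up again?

The first common completion time is the LCM of the periods.
759 = 3 × 11 × 23
1815 = 3 × 5 × 11^2
LCM(759, 1815) = 3 × 5 × 11^2 × 23 = 41745.
Rotations for period 759: 41745 / 759 = 55.

55 rotations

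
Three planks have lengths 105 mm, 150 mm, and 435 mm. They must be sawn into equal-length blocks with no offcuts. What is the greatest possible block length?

The block length must divide every plank, so the greatest is gcd(105, 150, 435).
105 = 3 × 5 × 7
150 = 2 × 3 × 5^2
435 = 3 × 5 × 29
gcd(105, 150, 435) = 3 × 5 = 15.

15 mm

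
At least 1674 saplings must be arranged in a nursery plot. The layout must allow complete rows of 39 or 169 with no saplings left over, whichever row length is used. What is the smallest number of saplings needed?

The number of saplings must be a common multiple of 39 and 169, so a multiple of their LCM.
39 = 3 × 13
169 = 13^2
LCM(39, 169) = 3 × 13^2 = 507.
Smallest multiple of 507 that is ≥ 1674: ⌈1674/507⌉ × 507 = 4 × 507 = 2028.

2028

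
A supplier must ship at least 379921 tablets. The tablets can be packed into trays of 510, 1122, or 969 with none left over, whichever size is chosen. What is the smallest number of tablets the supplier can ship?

The number of tablets must be a common multiple of 510, 1122, and 969, so a multiple of their LCM.
510 = 2 × 3 × 5 × 17
1122 = 2 × 3 × 11 × 17
969 = 3 × 17 × 19
LCM(510, 1122, 969) = 2 × 3 × 5 × 11 × 17 × 19 = 106590.
Smallest multiple of 106590 that is ≥ 379921: ⌈379921/106590⌉ × 106590 = 4 × 106590 = 426360.

426360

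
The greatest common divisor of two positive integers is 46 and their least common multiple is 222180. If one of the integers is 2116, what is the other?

For two integers, gcd × lcm = product, so the other is (46 × 222180) / 2116 = 10220280 / 2116 = 4830.

4830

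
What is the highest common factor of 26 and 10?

26 = 2 × 13
10 = 2 × 5
gcd(26, 10) = 2.

2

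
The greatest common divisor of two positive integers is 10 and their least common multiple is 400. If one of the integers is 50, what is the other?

80

For two integers, gcd × lcm = product, so the other is (10 × 400) / 50 = 4000 / 50 = 80.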